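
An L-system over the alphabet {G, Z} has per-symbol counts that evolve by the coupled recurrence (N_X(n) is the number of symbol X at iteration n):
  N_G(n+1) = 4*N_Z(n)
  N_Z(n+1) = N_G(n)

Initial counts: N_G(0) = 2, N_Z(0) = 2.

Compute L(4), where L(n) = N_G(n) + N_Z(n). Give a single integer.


Answer: 64

Derivation:
Step 0: N_G=2, N_Z=2, L=4
Step 1: N_G=8, N_Z=2, L=10
Step 2: N_G=8, N_Z=8, L=16
Step 3: N_G=32, N_Z=8, L=40
Step 4: N_G=32, N_Z=32, L=64


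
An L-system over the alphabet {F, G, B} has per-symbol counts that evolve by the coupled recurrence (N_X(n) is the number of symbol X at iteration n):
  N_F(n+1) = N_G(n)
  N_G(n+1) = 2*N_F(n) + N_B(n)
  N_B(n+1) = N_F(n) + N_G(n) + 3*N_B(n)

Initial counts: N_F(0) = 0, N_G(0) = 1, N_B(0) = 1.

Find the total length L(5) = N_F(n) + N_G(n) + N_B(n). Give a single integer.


Answer: 846

Derivation:
Step 0: N_F=0, N_G=1, N_B=1, L=2
Step 1: N_F=1, N_G=1, N_B=4, L=6
Step 2: N_F=1, N_G=6, N_B=14, L=21
Step 3: N_F=6, N_G=16, N_B=49, L=71
Step 4: N_F=16, N_G=61, N_B=169, L=246
Step 5: N_F=61, N_G=201, N_B=584, L=846


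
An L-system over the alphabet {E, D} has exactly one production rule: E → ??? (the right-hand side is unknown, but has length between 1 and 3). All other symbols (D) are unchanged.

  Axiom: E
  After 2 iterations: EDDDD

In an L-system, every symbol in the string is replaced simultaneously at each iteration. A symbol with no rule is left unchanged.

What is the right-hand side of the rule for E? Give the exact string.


Trying E → EDD:
  Step 0: E
  Step 1: EDD
  Step 2: EDDDD
Matches the given result.

Answer: EDD


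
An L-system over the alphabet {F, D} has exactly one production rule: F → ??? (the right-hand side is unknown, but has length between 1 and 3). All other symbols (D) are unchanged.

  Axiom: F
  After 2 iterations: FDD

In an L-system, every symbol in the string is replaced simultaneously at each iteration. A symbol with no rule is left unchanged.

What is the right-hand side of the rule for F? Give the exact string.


Trying F → FD:
  Step 0: F
  Step 1: FD
  Step 2: FDD
Matches the given result.

Answer: FD


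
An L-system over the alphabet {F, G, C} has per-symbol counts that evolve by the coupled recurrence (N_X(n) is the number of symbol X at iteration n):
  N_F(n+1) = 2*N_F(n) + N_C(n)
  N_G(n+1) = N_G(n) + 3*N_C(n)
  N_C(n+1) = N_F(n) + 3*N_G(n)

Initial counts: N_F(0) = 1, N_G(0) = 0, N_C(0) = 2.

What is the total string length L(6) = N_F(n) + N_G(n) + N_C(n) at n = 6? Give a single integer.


Answer: 8063

Derivation:
Step 0: N_F=1, N_G=0, N_C=2, L=3
Step 1: N_F=4, N_G=6, N_C=1, L=11
Step 2: N_F=9, N_G=9, N_C=22, L=40
Step 3: N_F=40, N_G=75, N_C=36, L=151
Step 4: N_F=116, N_G=183, N_C=265, L=564
Step 5: N_F=497, N_G=978, N_C=665, L=2140
Step 6: N_F=1659, N_G=2973, N_C=3431, L=8063


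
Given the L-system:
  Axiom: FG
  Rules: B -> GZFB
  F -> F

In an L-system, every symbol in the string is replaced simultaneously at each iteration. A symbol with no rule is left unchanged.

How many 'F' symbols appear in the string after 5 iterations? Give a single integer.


Answer: 1

Derivation:
Step 0: FG  (1 'F')
Step 1: FG  (1 'F')
Step 2: FG  (1 'F')
Step 3: FG  (1 'F')
Step 4: FG  (1 'F')
Step 5: FG  (1 'F')


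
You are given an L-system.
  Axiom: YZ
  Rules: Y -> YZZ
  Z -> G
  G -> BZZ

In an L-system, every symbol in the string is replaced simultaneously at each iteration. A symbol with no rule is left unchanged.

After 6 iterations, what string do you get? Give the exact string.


Step 0: YZ
Step 1: YZZG
Step 2: YZZGGBZZ
Step 3: YZZGGBZZBZZBGG
Step 4: YZZGGBZZBZZBGGBGGBBZZBZZ
Step 5: YZZGGBZZBZZBGGBGGBBZZBZZBBZZBZZBBGGBGG
Step 6: YZZGGBZZBZZBGGBGGBBZZBZZBBZZBZZBBGGBGGBBGGBGGBBBZZBZZBBZZBZZ

Answer: YZZGGBZZBZZBGGBGGBBZZBZZBBZZBZZBBGGBGGBBGGBGGBBBZZBZZBBZZBZZ


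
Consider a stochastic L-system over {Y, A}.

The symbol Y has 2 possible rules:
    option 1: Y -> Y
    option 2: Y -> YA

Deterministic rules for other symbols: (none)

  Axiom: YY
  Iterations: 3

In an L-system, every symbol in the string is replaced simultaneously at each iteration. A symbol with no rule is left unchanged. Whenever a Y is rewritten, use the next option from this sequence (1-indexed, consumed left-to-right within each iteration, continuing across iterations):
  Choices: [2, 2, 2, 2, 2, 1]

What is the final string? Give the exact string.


Answer: YAAAYAA

Derivation:
Step 0: YY
Step 1: YAYA  (used choices [2, 2])
Step 2: YAAYAA  (used choices [2, 2])
Step 3: YAAAYAA  (used choices [2, 1])


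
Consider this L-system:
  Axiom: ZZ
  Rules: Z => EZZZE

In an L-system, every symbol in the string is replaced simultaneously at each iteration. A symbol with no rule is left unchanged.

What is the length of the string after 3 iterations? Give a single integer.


Answer: 106

Derivation:
Step 0: length = 2
Step 1: length = 10
Step 2: length = 34
Step 3: length = 106


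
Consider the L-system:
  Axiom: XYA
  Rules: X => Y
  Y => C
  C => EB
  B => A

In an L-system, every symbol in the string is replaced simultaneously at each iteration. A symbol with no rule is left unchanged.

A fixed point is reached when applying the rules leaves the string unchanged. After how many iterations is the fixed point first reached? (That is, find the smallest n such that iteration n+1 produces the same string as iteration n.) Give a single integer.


Answer: 4

Derivation:
Step 0: XYA
Step 1: YCA
Step 2: CEBA
Step 3: EBEAA
Step 4: EAEAA
Step 5: EAEAA  (unchanged — fixed point at step 4)


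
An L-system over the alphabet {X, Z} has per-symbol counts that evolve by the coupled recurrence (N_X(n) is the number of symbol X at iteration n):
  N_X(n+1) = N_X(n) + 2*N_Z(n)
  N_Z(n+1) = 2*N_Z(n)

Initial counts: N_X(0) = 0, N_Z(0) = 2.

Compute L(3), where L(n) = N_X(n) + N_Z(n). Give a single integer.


Answer: 44

Derivation:
Step 0: N_X=0, N_Z=2, L=2
Step 1: N_X=4, N_Z=4, L=8
Step 2: N_X=12, N_Z=8, L=20
Step 3: N_X=28, N_Z=16, L=44


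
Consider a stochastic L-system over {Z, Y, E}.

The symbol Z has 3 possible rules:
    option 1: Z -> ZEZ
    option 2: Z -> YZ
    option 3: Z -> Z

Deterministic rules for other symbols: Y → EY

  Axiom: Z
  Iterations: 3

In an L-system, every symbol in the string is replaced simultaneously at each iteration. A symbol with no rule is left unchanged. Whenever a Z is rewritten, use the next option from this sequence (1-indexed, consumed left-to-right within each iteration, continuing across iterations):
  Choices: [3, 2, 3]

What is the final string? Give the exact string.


Answer: EYZ

Derivation:
Step 0: Z
Step 1: Z  (used choices [3])
Step 2: YZ  (used choices [2])
Step 3: EYZ  (used choices [3])


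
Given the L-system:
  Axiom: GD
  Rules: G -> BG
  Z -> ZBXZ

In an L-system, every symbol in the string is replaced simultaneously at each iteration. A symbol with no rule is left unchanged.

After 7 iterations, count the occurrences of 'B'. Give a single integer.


Step 0: GD  (0 'B')
Step 1: BGD  (1 'B')
Step 2: BBGD  (2 'B')
Step 3: BBBGD  (3 'B')
Step 4: BBBBGD  (4 'B')
Step 5: BBBBBGD  (5 'B')
Step 6: BBBBBBGD  (6 'B')
Step 7: BBBBBBBGD  (7 'B')

Answer: 7


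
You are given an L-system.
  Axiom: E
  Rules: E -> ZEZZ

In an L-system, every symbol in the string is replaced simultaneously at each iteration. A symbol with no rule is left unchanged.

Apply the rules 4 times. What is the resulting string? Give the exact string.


Step 0: E
Step 1: ZEZZ
Step 2: ZZEZZZZ
Step 3: ZZZEZZZZZZ
Step 4: ZZZZEZZZZZZZZ

Answer: ZZZZEZZZZZZZZ


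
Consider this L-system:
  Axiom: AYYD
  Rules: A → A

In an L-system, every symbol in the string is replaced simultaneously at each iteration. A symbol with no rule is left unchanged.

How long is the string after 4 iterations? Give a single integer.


Answer: 4

Derivation:
Step 0: length = 4
Step 1: length = 4
Step 2: length = 4
Step 3: length = 4
Step 4: length = 4


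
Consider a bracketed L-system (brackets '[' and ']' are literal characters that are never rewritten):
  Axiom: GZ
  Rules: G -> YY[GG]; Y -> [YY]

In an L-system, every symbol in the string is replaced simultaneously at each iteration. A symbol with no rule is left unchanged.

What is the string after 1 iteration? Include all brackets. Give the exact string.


Answer: YY[GG]Z

Derivation:
Step 0: GZ
Step 1: YY[GG]Z


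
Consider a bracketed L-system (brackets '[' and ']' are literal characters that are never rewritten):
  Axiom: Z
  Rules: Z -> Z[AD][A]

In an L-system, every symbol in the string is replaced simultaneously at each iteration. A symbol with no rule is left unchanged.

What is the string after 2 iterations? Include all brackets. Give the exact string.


Answer: Z[AD][A][AD][A]

Derivation:
Step 0: Z
Step 1: Z[AD][A]
Step 2: Z[AD][A][AD][A]


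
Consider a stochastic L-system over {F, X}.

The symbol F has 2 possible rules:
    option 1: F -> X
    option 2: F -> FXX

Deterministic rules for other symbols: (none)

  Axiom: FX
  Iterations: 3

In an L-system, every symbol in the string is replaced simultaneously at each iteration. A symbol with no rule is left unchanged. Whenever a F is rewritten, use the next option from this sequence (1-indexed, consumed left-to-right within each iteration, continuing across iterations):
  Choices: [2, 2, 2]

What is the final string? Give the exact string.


Answer: FXXXXXXX

Derivation:
Step 0: FX
Step 1: FXXX  (used choices [2])
Step 2: FXXXXX  (used choices [2])
Step 3: FXXXXXXX  (used choices [2])


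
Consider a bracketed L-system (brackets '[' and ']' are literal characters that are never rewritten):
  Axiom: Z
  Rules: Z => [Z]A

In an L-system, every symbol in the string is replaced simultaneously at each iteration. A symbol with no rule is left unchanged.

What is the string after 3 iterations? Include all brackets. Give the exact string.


Answer: [[[Z]A]A]A

Derivation:
Step 0: Z
Step 1: [Z]A
Step 2: [[Z]A]A
Step 3: [[[Z]A]A]A


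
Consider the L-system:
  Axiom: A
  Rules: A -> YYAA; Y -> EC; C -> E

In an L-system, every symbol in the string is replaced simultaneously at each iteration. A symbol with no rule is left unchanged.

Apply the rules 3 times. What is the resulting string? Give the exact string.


Step 0: A
Step 1: YYAA
Step 2: ECECYYAAYYAA
Step 3: EEEEECECYYAAYYAAECECYYAAYYAA

Answer: EEEEECECYYAAYYAAECECYYAAYYAA


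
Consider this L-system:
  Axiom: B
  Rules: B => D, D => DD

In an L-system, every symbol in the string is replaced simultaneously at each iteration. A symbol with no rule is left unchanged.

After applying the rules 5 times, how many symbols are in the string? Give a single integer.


Step 0: length = 1
Step 1: length = 1
Step 2: length = 2
Step 3: length = 4
Step 4: length = 8
Step 5: length = 16

Answer: 16


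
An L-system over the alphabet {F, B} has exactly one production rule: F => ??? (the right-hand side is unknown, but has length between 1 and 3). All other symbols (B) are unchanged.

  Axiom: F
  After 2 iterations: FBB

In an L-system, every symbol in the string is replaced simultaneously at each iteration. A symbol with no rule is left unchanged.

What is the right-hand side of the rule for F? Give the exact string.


Answer: FB

Derivation:
Trying F => FB:
  Step 0: F
  Step 1: FB
  Step 2: FBB
Matches the given result.


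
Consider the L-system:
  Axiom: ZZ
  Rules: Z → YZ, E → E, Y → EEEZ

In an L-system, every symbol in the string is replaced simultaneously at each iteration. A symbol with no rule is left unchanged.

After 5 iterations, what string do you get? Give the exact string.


Answer: EEEEEEYZEEEZYZEEEEEEZYZEEEYZEEEZYZEEEEEEYZEEEZYZEEEEEEZYZEEEYZEEEZYZ

Derivation:
Step 0: ZZ
Step 1: YZYZ
Step 2: EEEZYZEEEZYZ
Step 3: EEEYZEEEZYZEEEYZEEEZYZ
Step 4: EEEEEEZYZEEEYZEEEZYZEEEEEEZYZEEEYZEEEZYZ
Step 5: EEEEEEYZEEEZYZEEEEEEZYZEEEYZEEEZYZEEEEEEYZEEEZYZEEEEEEZYZEEEYZEEEZYZ


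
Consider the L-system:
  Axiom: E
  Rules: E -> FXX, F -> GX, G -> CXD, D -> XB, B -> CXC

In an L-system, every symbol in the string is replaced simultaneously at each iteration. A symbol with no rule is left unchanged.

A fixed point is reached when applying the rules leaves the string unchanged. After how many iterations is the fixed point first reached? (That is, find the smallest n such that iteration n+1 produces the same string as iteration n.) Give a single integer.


Answer: 5

Derivation:
Step 0: E
Step 1: FXX
Step 2: GXXX
Step 3: CXDXXX
Step 4: CXXBXXX
Step 5: CXXCXCXXX
Step 6: CXXCXCXXX  (unchanged — fixed point at step 5)


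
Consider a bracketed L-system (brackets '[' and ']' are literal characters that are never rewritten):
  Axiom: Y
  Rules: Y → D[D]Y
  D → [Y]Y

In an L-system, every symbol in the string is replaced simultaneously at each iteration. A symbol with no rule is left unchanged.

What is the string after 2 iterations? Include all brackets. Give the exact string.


Step 0: Y
Step 1: D[D]Y
Step 2: [Y]Y[[Y]Y]D[D]Y

Answer: [Y]Y[[Y]Y]D[D]Y


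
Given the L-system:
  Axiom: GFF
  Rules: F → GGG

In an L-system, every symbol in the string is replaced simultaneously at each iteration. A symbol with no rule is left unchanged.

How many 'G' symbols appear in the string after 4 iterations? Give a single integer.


Answer: 7

Derivation:
Step 0: GFF  (1 'G')
Step 1: GGGGGGG  (7 'G')
Step 2: GGGGGGG  (7 'G')
Step 3: GGGGGGG  (7 'G')
Step 4: GGGGGGG  (7 'G')


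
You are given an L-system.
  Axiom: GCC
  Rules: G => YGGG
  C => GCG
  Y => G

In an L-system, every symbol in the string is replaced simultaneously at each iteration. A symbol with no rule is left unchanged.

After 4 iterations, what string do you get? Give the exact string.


Step 0: GCC
Step 1: YGGGGCGGCG
Step 2: GYGGGYGGGYGGGYGGGGCGYGGGYGGGGCGYGGG
Step 3: YGGGGYGGGYGGGYGGGGYGGGYGGGYGGGGYGGGYGGGYGGGGYGGGYGGGYGGGYGGGGCGYGGGGYGGGYGGGYGGGGYGGGYGGGYGGGYGGGGCGYGGGGYGGGYGGGYGGG
Step 4: GYGGGYGGGYGGGYGGGGYGGGYGGGYGGGGYGGGYGGGYGGGGYGGGYGGGYGGGYGGGGYGGGYGGGYGGGGYGGGYGGGYGGGGYGGGYGGGYGGGYGGGGYGGGYGGGYGGGGYGGGYGGGYGGGGYGGGYGGGYGGGYGGGGYGGGYGGGYGGGGYGGGYGGGYGGGGYGGGYGGGYGGGGYGGGYGGGYGGGYGGGGCGYGGGGYGGGYGGGYGGGYGGGGYGGGYGGGYGGGGYGGGYGGGYGGGGYGGGYGGGYGGGYGGGGYGGGYGGGYGGGGYGGGYGGGYGGGGYGGGYGGGYGGGGYGGGYGGGYGGGYGGGGCGYGGGGYGGGYGGGYGGGYGGGGYGGGYGGGYGGGGYGGGYGGGYGGGGYGGGYGGGYGGG

Answer: GYGGGYGGGYGGGYGGGGYGGGYGGGYGGGGYGGGYGGGYGGGGYGGGYGGGYGGGYGGGGYGGGYGGGYGGGGYGGGYGGGYGGGGYGGGYGGGYGGGYGGGGYGGGYGGGYGGGGYGGGYGGGYGGGGYGGGYGGGYGGGYGGGGYGGGYGGGYGGGGYGGGYGGGYGGGGYGGGYGGGYGGGGYGGGYGGGYGGGYGGGGCGYGGGGYGGGYGGGYGGGYGGGGYGGGYGGGYGGGGYGGGYGGGYGGGGYGGGYGGGYGGGYGGGGYGGGYGGGYGGGGYGGGYGGGYGGGGYGGGYGGGYGGGGYGGGYGGGYGGGYGGGGCGYGGGGYGGGYGGGYGGGYGGGGYGGGYGGGYGGGGYGGGYGGGYGGGGYGGGYGGGYGGG


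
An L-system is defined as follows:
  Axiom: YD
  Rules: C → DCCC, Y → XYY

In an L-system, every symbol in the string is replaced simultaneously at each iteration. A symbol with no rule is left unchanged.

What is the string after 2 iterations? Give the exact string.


Step 0: YD
Step 1: XYYD
Step 2: XXYYXYYD

Answer: XXYYXYYD


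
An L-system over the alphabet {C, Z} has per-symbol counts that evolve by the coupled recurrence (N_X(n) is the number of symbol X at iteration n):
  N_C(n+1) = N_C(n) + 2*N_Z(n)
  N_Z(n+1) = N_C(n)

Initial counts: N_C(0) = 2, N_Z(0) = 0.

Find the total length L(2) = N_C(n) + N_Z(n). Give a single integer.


Step 0: N_C=2, N_Z=0, L=2
Step 1: N_C=2, N_Z=2, L=4
Step 2: N_C=6, N_Z=2, L=8

Answer: 8


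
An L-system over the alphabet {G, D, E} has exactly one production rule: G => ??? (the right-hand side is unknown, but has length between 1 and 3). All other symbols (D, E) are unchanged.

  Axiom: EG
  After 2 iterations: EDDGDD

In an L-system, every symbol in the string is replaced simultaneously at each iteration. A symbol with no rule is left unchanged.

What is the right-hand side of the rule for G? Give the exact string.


Trying G => DGD:
  Step 0: EG
  Step 1: EDGD
  Step 2: EDDGDD
Matches the given result.

Answer: DGD


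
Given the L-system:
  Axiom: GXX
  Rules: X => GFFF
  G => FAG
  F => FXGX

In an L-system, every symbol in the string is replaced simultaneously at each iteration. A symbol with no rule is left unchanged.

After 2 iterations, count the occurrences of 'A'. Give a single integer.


Answer: 4

Derivation:
Step 0: GXX  (0 'A')
Step 1: FAGGFFFGFFF  (1 'A')
Step 2: FXGXAFAGFAGFXGXFXGXFXGXFAGFXGXFXGXFXGX  (4 'A')


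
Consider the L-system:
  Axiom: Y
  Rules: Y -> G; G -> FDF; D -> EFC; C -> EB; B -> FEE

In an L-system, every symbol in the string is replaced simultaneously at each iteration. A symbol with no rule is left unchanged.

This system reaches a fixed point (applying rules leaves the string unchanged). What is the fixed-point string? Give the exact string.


Answer: FEFEFEEF

Derivation:
Step 0: Y
Step 1: G
Step 2: FDF
Step 3: FEFCF
Step 4: FEFEBF
Step 5: FEFEFEEF
Step 6: FEFEFEEF  (unchanged — fixed point at step 5)


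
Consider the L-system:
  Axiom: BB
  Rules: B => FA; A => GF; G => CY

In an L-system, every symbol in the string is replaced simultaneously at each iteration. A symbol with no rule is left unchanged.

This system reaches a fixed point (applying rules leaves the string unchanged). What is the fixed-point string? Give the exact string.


Answer: FCYFFCYF

Derivation:
Step 0: BB
Step 1: FAFA
Step 2: FGFFGF
Step 3: FCYFFCYF
Step 4: FCYFFCYF  (unchanged — fixed point at step 3)


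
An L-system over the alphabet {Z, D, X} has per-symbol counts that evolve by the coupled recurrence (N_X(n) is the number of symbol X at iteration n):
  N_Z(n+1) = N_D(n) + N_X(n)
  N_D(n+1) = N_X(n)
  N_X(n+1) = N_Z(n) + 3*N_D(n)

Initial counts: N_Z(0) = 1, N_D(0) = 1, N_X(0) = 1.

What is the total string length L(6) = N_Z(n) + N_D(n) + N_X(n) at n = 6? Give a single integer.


Answer: 283

Derivation:
Step 0: N_Z=1, N_D=1, N_X=1, L=3
Step 1: N_Z=2, N_D=1, N_X=4, L=7
Step 2: N_Z=5, N_D=4, N_X=5, L=14
Step 3: N_Z=9, N_D=5, N_X=17, L=31
Step 4: N_Z=22, N_D=17, N_X=24, L=63
Step 5: N_Z=41, N_D=24, N_X=73, L=138
Step 6: N_Z=97, N_D=73, N_X=113, L=283


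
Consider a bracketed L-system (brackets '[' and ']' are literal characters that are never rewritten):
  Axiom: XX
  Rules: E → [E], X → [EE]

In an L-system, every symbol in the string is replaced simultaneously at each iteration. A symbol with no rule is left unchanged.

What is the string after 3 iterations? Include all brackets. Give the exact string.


Step 0: XX
Step 1: [EE][EE]
Step 2: [[E][E]][[E][E]]
Step 3: [[[E]][[E]]][[[E]][[E]]]

Answer: [[[E]][[E]]][[[E]][[E]]]


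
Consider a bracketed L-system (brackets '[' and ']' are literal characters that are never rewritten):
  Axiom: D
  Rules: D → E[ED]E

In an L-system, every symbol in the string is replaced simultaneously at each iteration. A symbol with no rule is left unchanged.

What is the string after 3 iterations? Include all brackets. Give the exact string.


Step 0: D
Step 1: E[ED]E
Step 2: E[EE[ED]E]E
Step 3: E[EE[EE[ED]E]E]E

Answer: E[EE[EE[ED]E]E]E


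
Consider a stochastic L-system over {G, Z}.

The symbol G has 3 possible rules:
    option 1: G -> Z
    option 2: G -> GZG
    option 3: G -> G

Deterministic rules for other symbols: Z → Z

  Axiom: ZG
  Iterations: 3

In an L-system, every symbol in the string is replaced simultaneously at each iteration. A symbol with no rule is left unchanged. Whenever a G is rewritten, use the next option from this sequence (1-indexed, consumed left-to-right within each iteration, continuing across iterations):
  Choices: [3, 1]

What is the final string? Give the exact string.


Answer: ZZ

Derivation:
Step 0: ZG
Step 1: ZG  (used choices [3])
Step 2: ZZ  (used choices [1])
Step 3: ZZ  (used choices [])


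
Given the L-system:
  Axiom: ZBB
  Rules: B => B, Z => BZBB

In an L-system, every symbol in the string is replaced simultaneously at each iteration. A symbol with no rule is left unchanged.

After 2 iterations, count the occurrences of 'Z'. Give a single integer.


Answer: 1

Derivation:
Step 0: ZBB  (1 'Z')
Step 1: BZBBBB  (1 'Z')
Step 2: BBZBBBBBB  (1 'Z')


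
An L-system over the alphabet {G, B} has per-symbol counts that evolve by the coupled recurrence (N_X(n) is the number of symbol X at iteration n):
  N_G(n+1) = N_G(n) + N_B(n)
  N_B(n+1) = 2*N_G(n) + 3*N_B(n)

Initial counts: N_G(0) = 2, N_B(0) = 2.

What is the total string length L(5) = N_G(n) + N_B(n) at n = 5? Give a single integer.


Answer: 2702

Derivation:
Step 0: N_G=2, N_B=2, L=4
Step 1: N_G=4, N_B=10, L=14
Step 2: N_G=14, N_B=38, L=52
Step 3: N_G=52, N_B=142, L=194
Step 4: N_G=194, N_B=530, L=724
Step 5: N_G=724, N_B=1978, L=2702


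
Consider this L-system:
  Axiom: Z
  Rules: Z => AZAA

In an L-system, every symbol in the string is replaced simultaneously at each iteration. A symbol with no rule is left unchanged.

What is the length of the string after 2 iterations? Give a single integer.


Answer: 7

Derivation:
Step 0: length = 1
Step 1: length = 4
Step 2: length = 7


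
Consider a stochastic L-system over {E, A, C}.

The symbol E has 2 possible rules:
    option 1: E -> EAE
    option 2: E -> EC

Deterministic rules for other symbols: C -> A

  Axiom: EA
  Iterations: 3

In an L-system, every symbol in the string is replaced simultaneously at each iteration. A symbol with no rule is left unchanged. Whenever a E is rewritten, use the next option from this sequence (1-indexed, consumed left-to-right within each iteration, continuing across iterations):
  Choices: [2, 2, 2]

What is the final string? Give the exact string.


Step 0: EA
Step 1: ECA  (used choices [2])
Step 2: ECAA  (used choices [2])
Step 3: ECAAA  (used choices [2])

Answer: ECAAA


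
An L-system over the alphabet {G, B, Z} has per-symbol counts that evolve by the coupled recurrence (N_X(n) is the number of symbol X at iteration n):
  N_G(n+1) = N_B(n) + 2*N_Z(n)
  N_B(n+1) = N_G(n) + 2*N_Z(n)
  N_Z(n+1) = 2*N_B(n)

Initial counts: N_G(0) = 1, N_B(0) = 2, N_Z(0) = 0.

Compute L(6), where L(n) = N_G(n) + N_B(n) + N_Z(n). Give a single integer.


Answer: 853

Derivation:
Step 0: N_G=1, N_B=2, N_Z=0, L=3
Step 1: N_G=2, N_B=1, N_Z=4, L=7
Step 2: N_G=9, N_B=10, N_Z=2, L=21
Step 3: N_G=14, N_B=13, N_Z=20, L=47
Step 4: N_G=53, N_B=54, N_Z=26, L=133
Step 5: N_G=106, N_B=105, N_Z=108, L=319
Step 6: N_G=321, N_B=322, N_Z=210, L=853


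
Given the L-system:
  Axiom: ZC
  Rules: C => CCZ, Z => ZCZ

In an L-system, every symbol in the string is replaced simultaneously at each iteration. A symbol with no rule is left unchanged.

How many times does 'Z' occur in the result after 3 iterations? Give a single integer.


Step 0: ZC  (1 'Z')
Step 1: ZCZCCZ  (3 'Z')
Step 2: ZCZCCZZCZCCZCCZZCZ  (9 'Z')
Step 3: ZCZCCZZCZCCZCCZZCZZCZCCZZCZCCZCCZZCZCCZCCZZCZZCZCCZZCZ  (27 'Z')

Answer: 27


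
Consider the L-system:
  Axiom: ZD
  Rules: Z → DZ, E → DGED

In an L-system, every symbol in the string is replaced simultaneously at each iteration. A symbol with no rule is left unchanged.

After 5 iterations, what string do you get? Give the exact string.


Step 0: ZD
Step 1: DZD
Step 2: DDZD
Step 3: DDDZD
Step 4: DDDDZD
Step 5: DDDDDZD

Answer: DDDDDZD


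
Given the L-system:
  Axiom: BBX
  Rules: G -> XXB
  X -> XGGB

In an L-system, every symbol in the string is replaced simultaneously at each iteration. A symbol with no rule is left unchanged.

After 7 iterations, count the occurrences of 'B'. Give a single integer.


Final string: BBXGGBXXBXXBBXGGBXGGBBXGGBXGGBBBXGGBXXBXXBBXGGBXXBXXBBBXGGBXXBXXBBXGGBXXBXXBBBBXGGBXXBXXBBXGGBXGGBBXGGBXGGBBBXGGBXXBXXBBXGGBXGGBBXGGBXGGBBBBXGGBXXBXXBBXGGBXGGBBXGGBXGGBBBXGGBXXBXXBBXGGBXGGBBXGGBXGGBBBBBXGGBXXBXXBBXGGBXGGBBXGGBXGGBBBXGGBXXBXXBBXGGBXXBXXBBBXGGBXXBXXBBXGGBXXBXXBBBBXGGBXXBXXBBXGGBXGGBBXGGBXGGBBBXGGBXXBXXBBXGGBXXBXXBBBXGGBXXBXXBBXGGBXXBXXBBBBBXGGBXXBXXBBXGGBXGGBBXGGBXGGBBBXGGBXXBXXBBXGGBXXBXXBBBXGGBXXBXXBBXGGBXXBXXBBBBXGGBXXBXXBBXGGBXGGBBXGGBXGGBBBXGGBXXBXXBBXGGBXXBXXBBBXGGBXXBXXBBXGGBXXBXXBBBBBBXGGBXXBXXBBXGGBXGGBBXGGBXGGBBBXGGBXXBXXBBXGGBXXBXXBBBXGGBXXBXXBBXGGBXXBXXBBBBXGGBXXBXXBBXGGBXGGBBXGGBXGGBBBXGGBXXBXXBBXGGBXGGBBXGGBXGGBBBBXGGBXXBXXBBXGGBXGGBBXGGBXGGBBBXGGBXXBXXBBXGGBXGGBBXGGBXGGBBBBBXGGBXXBXXBBXGGBXGGBBXGGBXGGBBBXGGBXXBXXBBXGGBXXBXXBBBXGGBXXBXXBBXGGBXXBXXBBBBXGGBXXBXXBBXGGBXGGBBXGGBXGGBBBXGGBXXBXXBBXGGBXGGBBXGGBXGGBBBBXGGBXXBXXBBXGGBXGGBBXGGBXGGBBBXGGBXXBXXBBXGGBXGGBBXGGBXGGBBBBBBXGGBXXBXXBBXGGBXGGBBXGGBXGGBBBXGGBXXBXXBBXGGBXXBXXBBBXGGBXXBXXBBXGGBXXBXXBBBBXGGBXXBXXBBXGGBXGGBBXGGBXGGBBBXGGBXXBXXBBXGGBXGGBBXGGBXGGBBBBXGGBXXBXXBBXGGBXGGBBXGGBXGGBBBXGGBXXBXXBBXGGBXGGBBXGGBXGGBBBBBXGGBXXBXXBBXGGBXGGBBXGGBXGGBBBXGGBXXBXXBBXGGBXXBXXBBBXGGBXXBXXBBXGGBXXBXXBBBBXGGBXXBXXBBXGGBXGGBBXGGBXGGBBBXGGBXXBXXBBXGGBXGGBBXGGBXGGBBBBXGGBXXBXXBBXGGBXGGBBXGGBXGGBBBXGGBXXBXXBBXGGBXGGBBXGGBXGGBBBBBBB
Count of 'B': 513

Answer: 513


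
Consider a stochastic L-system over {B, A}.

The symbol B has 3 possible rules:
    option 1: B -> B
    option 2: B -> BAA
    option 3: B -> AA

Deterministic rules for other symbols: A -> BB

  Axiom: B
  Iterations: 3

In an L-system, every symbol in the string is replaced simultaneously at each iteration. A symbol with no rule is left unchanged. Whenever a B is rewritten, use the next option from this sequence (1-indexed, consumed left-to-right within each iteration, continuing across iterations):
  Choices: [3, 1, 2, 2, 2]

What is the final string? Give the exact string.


Answer: BBAABAABAA

Derivation:
Step 0: B
Step 1: AA  (used choices [3])
Step 2: BBBB  (used choices [])
Step 3: BBAABAABAA  (used choices [1, 2, 2, 2])


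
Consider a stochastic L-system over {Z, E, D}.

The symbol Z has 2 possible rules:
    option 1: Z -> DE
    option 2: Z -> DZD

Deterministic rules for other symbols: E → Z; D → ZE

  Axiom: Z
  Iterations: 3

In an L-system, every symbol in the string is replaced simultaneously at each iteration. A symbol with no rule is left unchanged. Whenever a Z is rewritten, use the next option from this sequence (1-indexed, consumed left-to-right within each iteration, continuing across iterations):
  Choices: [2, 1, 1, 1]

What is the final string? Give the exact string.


Answer: DEZZEZDEZ

Derivation:
Step 0: Z
Step 1: DZD  (used choices [2])
Step 2: ZEDEZE  (used choices [1])
Step 3: DEZZEZDEZ  (used choices [1, 1])


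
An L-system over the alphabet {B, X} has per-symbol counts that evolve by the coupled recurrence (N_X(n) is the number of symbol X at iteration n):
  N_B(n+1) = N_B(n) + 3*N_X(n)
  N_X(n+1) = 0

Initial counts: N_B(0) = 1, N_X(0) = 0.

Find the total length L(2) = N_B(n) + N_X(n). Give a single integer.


Step 0: N_B=1, N_X=0, L=1
Step 1: N_B=1, N_X=0, L=1
Step 2: N_B=1, N_X=0, L=1

Answer: 1


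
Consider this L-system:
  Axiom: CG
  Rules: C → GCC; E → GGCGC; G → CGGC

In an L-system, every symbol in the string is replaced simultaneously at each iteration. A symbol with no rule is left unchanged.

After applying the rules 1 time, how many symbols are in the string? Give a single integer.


Step 0: length = 2
Step 1: length = 7

Answer: 7


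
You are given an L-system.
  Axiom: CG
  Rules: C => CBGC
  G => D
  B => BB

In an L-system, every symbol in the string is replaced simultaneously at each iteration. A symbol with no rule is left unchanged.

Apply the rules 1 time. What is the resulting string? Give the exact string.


Step 0: CG
Step 1: CBGCD

Answer: CBGCD


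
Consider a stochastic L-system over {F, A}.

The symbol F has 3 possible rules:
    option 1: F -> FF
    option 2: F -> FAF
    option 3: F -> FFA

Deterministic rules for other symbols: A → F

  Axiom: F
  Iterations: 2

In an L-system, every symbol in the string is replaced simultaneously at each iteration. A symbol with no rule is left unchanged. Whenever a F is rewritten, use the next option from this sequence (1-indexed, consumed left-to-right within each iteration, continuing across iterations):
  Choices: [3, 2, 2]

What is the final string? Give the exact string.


Step 0: F
Step 1: FFA  (used choices [3])
Step 2: FAFFAFF  (used choices [2, 2])

Answer: FAFFAFF


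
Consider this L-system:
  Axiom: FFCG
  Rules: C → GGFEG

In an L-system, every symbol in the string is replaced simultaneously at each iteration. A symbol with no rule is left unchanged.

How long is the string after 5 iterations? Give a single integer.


Answer: 8

Derivation:
Step 0: length = 4
Step 1: length = 8
Step 2: length = 8
Step 3: length = 8
Step 4: length = 8
Step 5: length = 8


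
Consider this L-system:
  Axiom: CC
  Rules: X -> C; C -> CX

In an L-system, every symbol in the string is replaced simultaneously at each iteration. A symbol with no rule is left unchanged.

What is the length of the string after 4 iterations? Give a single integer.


Step 0: length = 2
Step 1: length = 4
Step 2: length = 6
Step 3: length = 10
Step 4: length = 16

Answer: 16


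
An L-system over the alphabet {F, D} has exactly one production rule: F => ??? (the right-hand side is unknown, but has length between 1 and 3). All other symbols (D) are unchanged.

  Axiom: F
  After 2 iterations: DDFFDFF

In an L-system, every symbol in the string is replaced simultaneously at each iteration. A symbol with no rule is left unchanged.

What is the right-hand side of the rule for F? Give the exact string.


Answer: DFF

Derivation:
Trying F => DFF:
  Step 0: F
  Step 1: DFF
  Step 2: DDFFDFF
Matches the given result.


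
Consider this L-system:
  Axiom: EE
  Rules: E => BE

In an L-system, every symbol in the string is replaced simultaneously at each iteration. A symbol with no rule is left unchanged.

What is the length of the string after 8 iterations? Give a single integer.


Step 0: length = 2
Step 1: length = 4
Step 2: length = 6
Step 3: length = 8
Step 4: length = 10
Step 5: length = 12
Step 6: length = 14
Step 7: length = 16
Step 8: length = 18

Answer: 18


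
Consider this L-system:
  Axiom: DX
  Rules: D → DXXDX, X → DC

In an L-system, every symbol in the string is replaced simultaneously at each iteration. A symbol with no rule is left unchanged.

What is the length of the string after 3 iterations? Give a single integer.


Step 0: length = 2
Step 1: length = 7
Step 2: length = 22
Step 3: length = 67

Answer: 67


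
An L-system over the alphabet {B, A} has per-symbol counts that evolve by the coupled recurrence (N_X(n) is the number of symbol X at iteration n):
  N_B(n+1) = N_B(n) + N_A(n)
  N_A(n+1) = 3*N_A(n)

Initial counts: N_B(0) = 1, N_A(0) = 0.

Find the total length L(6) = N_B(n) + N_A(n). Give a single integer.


Answer: 1

Derivation:
Step 0: N_B=1, N_A=0, L=1
Step 1: N_B=1, N_A=0, L=1
Step 2: N_B=1, N_A=0, L=1
Step 3: N_B=1, N_A=0, L=1
Step 4: N_B=1, N_A=0, L=1
Step 5: N_B=1, N_A=0, L=1
Step 6: N_B=1, N_A=0, L=1


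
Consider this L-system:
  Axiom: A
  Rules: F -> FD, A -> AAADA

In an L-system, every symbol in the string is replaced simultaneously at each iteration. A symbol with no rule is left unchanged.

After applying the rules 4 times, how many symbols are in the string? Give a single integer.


Answer: 341

Derivation:
Step 0: length = 1
Step 1: length = 5
Step 2: length = 21
Step 3: length = 85
Step 4: length = 341


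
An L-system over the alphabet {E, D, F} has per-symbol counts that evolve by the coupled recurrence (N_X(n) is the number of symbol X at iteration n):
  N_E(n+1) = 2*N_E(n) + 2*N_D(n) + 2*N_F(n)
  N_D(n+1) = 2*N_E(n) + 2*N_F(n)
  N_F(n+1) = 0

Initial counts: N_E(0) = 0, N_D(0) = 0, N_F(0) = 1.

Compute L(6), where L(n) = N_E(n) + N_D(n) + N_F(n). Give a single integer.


Answer: 1344

Derivation:
Step 0: N_E=0, N_D=0, N_F=1, L=1
Step 1: N_E=2, N_D=2, N_F=0, L=4
Step 2: N_E=8, N_D=4, N_F=0, L=12
Step 3: N_E=24, N_D=16, N_F=0, L=40
Step 4: N_E=80, N_D=48, N_F=0, L=128
Step 5: N_E=256, N_D=160, N_F=0, L=416
Step 6: N_E=832, N_D=512, N_F=0, L=1344


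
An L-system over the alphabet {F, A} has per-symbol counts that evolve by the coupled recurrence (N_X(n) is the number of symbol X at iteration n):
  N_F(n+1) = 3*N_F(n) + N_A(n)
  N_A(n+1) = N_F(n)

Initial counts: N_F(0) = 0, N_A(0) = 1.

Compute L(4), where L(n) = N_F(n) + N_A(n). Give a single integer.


Step 0: N_F=0, N_A=1, L=1
Step 1: N_F=1, N_A=0, L=1
Step 2: N_F=3, N_A=1, L=4
Step 3: N_F=10, N_A=3, L=13
Step 4: N_F=33, N_A=10, L=43

Answer: 43


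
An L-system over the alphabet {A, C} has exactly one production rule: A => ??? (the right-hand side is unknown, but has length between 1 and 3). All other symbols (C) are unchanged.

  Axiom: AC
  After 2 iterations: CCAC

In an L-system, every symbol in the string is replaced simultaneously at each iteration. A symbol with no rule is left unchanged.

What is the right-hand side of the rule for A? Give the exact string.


Trying A => CA:
  Step 0: AC
  Step 1: CAC
  Step 2: CCAC
Matches the given result.

Answer: CA


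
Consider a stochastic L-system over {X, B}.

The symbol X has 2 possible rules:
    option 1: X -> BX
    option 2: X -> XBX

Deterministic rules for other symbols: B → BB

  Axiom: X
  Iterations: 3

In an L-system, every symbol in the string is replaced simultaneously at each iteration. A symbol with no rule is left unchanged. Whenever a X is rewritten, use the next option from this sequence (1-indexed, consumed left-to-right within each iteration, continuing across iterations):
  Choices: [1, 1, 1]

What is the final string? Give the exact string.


Answer: BBBBBBBX

Derivation:
Step 0: X
Step 1: BX  (used choices [1])
Step 2: BBBX  (used choices [1])
Step 3: BBBBBBBX  (used choices [1])


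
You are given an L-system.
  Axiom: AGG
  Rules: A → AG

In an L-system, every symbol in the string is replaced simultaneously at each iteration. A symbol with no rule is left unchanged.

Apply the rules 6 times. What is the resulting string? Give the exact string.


Step 0: AGG
Step 1: AGGG
Step 2: AGGGG
Step 3: AGGGGG
Step 4: AGGGGGG
Step 5: AGGGGGGG
Step 6: AGGGGGGGG

Answer: AGGGGGGGG


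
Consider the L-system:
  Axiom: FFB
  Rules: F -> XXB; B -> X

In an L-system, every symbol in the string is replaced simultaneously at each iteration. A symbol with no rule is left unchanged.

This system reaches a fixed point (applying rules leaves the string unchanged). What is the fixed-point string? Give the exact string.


Step 0: FFB
Step 1: XXBXXBX
Step 2: XXXXXXX
Step 3: XXXXXXX  (unchanged — fixed point at step 2)

Answer: XXXXXXX


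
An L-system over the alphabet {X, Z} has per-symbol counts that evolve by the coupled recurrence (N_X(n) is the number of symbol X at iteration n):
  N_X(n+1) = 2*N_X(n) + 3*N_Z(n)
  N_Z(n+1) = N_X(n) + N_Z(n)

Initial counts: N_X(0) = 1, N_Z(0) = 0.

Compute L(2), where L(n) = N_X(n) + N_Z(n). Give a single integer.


Step 0: N_X=1, N_Z=0, L=1
Step 1: N_X=2, N_Z=1, L=3
Step 2: N_X=7, N_Z=3, L=10

Answer: 10


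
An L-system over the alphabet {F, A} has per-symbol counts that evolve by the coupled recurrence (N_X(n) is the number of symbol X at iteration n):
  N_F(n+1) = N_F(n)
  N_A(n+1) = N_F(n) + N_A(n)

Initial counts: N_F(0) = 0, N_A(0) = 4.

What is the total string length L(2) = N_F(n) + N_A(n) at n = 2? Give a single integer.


Step 0: N_F=0, N_A=4, L=4
Step 1: N_F=0, N_A=4, L=4
Step 2: N_F=0, N_A=4, L=4

Answer: 4


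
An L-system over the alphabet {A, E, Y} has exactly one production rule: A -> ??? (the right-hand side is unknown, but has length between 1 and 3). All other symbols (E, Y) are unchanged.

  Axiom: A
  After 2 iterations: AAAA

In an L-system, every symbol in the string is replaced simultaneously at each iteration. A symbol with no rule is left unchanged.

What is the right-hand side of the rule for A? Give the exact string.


Answer: AA

Derivation:
Trying A -> AA:
  Step 0: A
  Step 1: AA
  Step 2: AAAA
Matches the given result.


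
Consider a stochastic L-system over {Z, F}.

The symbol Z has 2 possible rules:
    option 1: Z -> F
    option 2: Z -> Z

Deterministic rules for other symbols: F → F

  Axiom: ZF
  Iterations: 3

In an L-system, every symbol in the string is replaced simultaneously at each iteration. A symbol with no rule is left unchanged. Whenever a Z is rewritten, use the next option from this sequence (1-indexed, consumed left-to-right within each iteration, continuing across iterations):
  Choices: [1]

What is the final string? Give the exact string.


Step 0: ZF
Step 1: FF  (used choices [1])
Step 2: FF  (used choices [])
Step 3: FF  (used choices [])

Answer: FF


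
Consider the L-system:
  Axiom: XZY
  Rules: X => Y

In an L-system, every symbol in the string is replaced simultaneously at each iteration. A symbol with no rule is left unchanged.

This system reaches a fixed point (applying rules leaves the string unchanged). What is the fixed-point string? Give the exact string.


Answer: YZY

Derivation:
Step 0: XZY
Step 1: YZY
Step 2: YZY  (unchanged — fixed point at step 1)


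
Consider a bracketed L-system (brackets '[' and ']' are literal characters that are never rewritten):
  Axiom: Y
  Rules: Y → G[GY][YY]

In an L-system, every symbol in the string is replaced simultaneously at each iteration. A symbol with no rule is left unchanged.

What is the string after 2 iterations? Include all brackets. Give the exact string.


Step 0: Y
Step 1: G[GY][YY]
Step 2: G[GG[GY][YY]][G[GY][YY]G[GY][YY]]

Answer: G[GG[GY][YY]][G[GY][YY]G[GY][YY]]


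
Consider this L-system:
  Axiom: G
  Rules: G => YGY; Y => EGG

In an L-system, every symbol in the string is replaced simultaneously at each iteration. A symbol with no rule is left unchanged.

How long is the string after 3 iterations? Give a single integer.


Step 0: length = 1
Step 1: length = 3
Step 2: length = 9
Step 3: length = 23

Answer: 23


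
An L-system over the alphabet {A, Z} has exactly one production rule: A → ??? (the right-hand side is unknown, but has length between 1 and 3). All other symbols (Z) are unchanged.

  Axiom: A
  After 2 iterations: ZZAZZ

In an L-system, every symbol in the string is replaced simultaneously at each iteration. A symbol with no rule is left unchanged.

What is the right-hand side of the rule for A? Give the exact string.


Answer: ZAZ

Derivation:
Trying A → ZAZ:
  Step 0: A
  Step 1: ZAZ
  Step 2: ZZAZZ
Matches the given result.


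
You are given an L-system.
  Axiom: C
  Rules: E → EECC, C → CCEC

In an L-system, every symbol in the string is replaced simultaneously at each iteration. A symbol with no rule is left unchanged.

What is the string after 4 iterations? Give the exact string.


Step 0: C
Step 1: CCEC
Step 2: CCECCCECEECCCCEC
Step 3: CCECCCECEECCCCECCCECCCECEECCCCECEECCEECCCCECCCECCCECCCECEECCCCEC
Step 4: CCECCCECEECCCCECCCECCCECEECCCCECEECCEECCCCECCCECCCECCCECEECCCCECCCECCCECEECCCCECCCECCCECEECCCCECEECCEECCCCECCCECCCECCCECEECCCCECEECCEECCCCECCCECEECCEECCCCECCCECCCECCCECEECCCCECCCECCCECEECCCCECCCECCCECEECCCCECCCECCCECEECCCCECEECCEECCCCECCCECCCECCCECEECCCCEC

Answer: CCECCCECEECCCCECCCECCCECEECCCCECEECCEECCCCECCCECCCECCCECEECCCCECCCECCCECEECCCCECCCECCCECEECCCCECEECCEECCCCECCCECCCECCCECEECCCCECEECCEECCCCECCCECEECCEECCCCECCCECCCECCCECEECCCCECCCECCCECEECCCCECCCECCCECEECCCCECCCECCCECEECCCCECEECCEECCCCECCCECCCECCCECEECCCCEC


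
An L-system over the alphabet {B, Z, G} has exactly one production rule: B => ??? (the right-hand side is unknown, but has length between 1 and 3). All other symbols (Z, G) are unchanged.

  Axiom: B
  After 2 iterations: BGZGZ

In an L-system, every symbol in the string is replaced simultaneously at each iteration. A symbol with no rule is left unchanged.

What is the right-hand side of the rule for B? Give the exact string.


Answer: BGZ

Derivation:
Trying B => BGZ:
  Step 0: B
  Step 1: BGZ
  Step 2: BGZGZ
Matches the given result.


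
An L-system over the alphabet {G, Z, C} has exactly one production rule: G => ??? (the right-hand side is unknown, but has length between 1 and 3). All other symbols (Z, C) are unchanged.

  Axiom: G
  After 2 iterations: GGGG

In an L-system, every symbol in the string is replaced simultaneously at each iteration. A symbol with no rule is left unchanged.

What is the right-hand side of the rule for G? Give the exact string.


Trying G => GG:
  Step 0: G
  Step 1: GG
  Step 2: GGGG
Matches the given result.

Answer: GG
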